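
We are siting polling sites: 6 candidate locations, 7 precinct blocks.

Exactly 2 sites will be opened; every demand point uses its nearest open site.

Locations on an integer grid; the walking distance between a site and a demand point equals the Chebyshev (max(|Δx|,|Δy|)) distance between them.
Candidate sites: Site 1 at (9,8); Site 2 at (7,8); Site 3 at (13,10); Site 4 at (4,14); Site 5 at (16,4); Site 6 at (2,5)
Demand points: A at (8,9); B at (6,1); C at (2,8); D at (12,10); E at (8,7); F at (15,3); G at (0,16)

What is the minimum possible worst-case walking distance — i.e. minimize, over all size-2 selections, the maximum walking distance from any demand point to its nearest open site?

7

Open {Site 1, Site 4}.
  Farthest demand point is B at walking distance 7 (to Site 1); all others are ≤ 7.
With {Site 1, Site 2} the worst case is 8.
With {Site 2, Site 3} the worst case is 8.
No size-2 selection achieves below 7.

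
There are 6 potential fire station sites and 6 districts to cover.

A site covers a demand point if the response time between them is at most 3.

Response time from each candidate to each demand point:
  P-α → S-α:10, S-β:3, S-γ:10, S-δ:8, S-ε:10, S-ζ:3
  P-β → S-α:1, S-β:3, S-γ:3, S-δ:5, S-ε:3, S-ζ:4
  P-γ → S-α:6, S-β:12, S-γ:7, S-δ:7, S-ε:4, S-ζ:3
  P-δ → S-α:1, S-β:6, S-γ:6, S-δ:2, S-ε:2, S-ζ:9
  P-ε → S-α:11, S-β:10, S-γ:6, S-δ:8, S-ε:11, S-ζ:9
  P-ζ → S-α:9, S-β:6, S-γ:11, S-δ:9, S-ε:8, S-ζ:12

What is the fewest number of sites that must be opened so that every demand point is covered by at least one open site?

3

Coverage sets (demand points within 3 of each site):
  P-α: {S-β, S-ζ}
  P-β: {S-α, S-β, S-γ, S-ε}
  P-γ: {S-ζ}
  P-δ: {S-α, S-δ, S-ε}
  P-ε: {}
  P-ζ: {}
No 2 sites suffice: every size-2 union leaves at least one demand point uncovered.
But {P-α, P-β, P-δ} covers everything, so the minimum is 3.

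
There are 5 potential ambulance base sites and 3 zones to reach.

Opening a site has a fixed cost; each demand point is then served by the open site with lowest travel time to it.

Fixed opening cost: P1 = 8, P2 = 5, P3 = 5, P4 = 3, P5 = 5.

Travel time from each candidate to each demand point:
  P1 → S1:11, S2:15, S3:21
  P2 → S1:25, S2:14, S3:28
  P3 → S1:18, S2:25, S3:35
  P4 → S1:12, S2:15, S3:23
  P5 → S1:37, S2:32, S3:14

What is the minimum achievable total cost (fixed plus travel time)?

49

Open {P4, P5}: assign each demand point to its cheapest open site.
  S1→P4 12, S2→P4 15, S3→P5 14
  travel time 41, fixed 8 → total 49.
Compare {P4}: travel time 50 + fixed 3 = 53.
Compare {P1, P5}: travel time 40 + fixed 13 = 53.
Compare {P2, P4, P5}: travel time 40 + fixed 13 = 53.
All other subsets cost ≥ 53. Minimum total cost: 49.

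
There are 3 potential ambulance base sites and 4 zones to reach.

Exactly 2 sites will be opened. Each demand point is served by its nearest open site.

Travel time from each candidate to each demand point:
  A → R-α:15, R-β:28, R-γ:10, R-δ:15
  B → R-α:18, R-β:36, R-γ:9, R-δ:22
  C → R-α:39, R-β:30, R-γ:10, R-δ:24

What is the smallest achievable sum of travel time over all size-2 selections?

Open {A, B}.
  R-α→A 15, R-β→A 28, R-γ→B 9, R-δ→A 15  ⇒ total 67.
Compare {A, C}: total 68.
Compare {B, C}: total 79.

67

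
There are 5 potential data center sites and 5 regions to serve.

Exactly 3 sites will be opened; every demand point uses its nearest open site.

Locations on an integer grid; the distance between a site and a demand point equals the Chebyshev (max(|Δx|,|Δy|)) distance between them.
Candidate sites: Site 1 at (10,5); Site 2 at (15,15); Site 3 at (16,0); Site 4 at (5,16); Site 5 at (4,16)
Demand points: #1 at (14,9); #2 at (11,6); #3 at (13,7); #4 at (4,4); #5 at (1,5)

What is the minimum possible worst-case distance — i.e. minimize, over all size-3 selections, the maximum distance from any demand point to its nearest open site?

9

Open {Site 1, Site 2, Site 3}.
  Farthest demand point is #5 at distance 9 (to Site 1); all others are ≤ 9.
With {Site 1, Site 2, Site 4} the worst case is 9.
With {Site 1, Site 2, Site 5} the worst case is 9.
No size-3 selection achieves below 9.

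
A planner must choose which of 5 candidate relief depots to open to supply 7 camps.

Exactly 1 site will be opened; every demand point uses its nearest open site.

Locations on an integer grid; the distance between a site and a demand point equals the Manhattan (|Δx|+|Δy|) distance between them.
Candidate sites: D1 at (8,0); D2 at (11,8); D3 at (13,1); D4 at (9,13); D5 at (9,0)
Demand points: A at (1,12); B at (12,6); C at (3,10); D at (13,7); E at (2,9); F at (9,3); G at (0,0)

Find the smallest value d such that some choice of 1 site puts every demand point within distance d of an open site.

Open {D1}.
  Farthest demand point is A at distance 19 (to D1); all others are ≤ 19.
With {D2} the worst case is 19.
With {D5} the worst case is 20.
No size-1 selection achieves below 19.

19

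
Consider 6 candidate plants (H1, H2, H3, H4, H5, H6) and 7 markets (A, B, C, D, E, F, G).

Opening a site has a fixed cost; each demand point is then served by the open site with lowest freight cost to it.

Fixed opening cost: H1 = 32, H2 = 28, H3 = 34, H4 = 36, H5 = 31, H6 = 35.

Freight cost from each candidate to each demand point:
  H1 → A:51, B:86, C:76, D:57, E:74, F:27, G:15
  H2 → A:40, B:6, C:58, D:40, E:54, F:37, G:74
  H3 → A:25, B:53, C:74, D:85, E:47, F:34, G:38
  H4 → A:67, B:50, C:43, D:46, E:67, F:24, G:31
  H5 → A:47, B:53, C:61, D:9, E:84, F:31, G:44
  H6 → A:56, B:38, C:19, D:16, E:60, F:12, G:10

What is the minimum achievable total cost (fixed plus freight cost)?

Open {H2, H6}: assign each demand point to its cheapest open site.
  A→H2 40, B→H2 6, C→H6 19, D→H6 16, E→H2 54, F→H6 12, G→H6 10
  freight cost 157, fixed 63 → total 220.
Compare {H2, H3, H6}: freight cost 135 + fixed 97 = 232.
Compare {H3, H6}: freight cost 167 + fixed 69 = 236.
Compare {H2, H5, H6}: freight cost 150 + fixed 94 = 244.
All other subsets cost ≥ 232. Minimum total cost: 220.

220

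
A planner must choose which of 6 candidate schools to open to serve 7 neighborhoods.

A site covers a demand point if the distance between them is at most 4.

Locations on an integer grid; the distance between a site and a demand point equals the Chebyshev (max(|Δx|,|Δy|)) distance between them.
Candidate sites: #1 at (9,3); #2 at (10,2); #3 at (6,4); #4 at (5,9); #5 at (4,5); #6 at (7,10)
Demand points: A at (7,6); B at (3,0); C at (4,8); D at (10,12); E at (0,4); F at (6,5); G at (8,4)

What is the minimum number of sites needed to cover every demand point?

Coverage sets (demand points within 4 of each site):
  #1: {A, F, G}
  #2: {A, F, G}
  #3: {A, B, C, F, G}
  #4: {A, C, F}
  #5: {A, C, E, F, G}
  #6: {A, C, D}
No 2 sites suffice: every size-2 union leaves at least one demand point uncovered.
But {#3, #5, #6} covers everything, so the minimum is 3.

3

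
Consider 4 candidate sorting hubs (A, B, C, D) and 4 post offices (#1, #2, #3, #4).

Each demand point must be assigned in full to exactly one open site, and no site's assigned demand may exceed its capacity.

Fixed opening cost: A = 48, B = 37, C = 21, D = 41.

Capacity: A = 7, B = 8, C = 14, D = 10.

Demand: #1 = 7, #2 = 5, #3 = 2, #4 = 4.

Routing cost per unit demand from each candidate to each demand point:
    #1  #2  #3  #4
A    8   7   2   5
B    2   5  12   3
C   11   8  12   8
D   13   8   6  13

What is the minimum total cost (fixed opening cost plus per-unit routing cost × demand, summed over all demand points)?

Open {B, C}; cheapest assignment that respects the capacities:
  B (cap 8, load 7): #1 — cost 7×2 = 14
  C (cap 14, load 11): #2, #3, #4 — cost 5×8 + 2×12 + 4×8 = 96
  Shipping 110, fixed 58 → total 168.
  Any other capacity-feasible assignment to {B, C} ships for at least 110.
Compare {A, B, C}: its best feasible assignment gives total 184.
Compare {B, C, D}: its best feasible assignment gives total 197.
Every other set of open sites that can feasibly serve all demand totals ≥ 184 even under its best assignment. Minimum: 168.

168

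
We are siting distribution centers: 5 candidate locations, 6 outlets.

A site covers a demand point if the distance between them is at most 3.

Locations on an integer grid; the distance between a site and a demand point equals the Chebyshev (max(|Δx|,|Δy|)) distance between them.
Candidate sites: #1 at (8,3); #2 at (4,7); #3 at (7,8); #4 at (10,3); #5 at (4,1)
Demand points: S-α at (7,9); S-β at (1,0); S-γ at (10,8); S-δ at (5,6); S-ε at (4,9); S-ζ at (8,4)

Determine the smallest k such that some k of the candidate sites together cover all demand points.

Coverage sets (demand points within 3 of each site):
  #1: {S-δ, S-ζ}
  #2: {S-α, S-δ, S-ε}
  #3: {S-α, S-γ, S-δ, S-ε}
  #4: {S-ζ}
  #5: {S-β}
No 2 sites suffice: every size-2 union leaves at least one demand point uncovered.
But {#1, #3, #5} covers everything, so the minimum is 3.

3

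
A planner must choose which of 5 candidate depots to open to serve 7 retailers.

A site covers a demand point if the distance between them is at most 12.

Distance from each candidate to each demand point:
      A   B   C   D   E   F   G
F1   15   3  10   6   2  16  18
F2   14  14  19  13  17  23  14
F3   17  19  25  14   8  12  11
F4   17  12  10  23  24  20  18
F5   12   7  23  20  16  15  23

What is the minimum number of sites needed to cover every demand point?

Coverage sets (demand points within 12 of each site):
  F1: {B, C, D, E}
  F2: {}
  F3: {E, F, G}
  F4: {B, C}
  F5: {A, B}
No 2 sites suffice: every size-2 union leaves at least one demand point uncovered.
But {F1, F3, F5} covers everything, so the minimum is 3.

3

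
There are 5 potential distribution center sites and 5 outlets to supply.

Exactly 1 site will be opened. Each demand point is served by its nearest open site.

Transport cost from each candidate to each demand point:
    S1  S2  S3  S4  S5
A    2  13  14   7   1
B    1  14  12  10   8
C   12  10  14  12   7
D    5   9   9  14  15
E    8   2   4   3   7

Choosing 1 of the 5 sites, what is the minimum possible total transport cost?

Open {E}.
  S1→E 8, S2→E 2, S3→E 4, S4→E 3, S5→E 7  ⇒ total 24.
Compare {A}: total 37.
Compare {B}: total 45.
No size-1 selection does better; minimum is 24.

24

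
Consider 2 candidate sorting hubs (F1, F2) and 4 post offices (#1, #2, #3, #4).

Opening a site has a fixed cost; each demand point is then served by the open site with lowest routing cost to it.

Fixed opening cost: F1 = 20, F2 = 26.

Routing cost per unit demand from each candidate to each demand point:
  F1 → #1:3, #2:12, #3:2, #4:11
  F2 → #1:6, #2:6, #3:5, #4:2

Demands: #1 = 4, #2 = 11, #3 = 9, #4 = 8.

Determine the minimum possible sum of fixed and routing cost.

Open {F1, F2}: assign each demand point to its cheapest open site.
  #1→F1 4×3=12, #2→F2 11×6=66, #3→F1 9×2=18, #4→F2 8×2=16
  routing cost 112, fixed 46 → total 158.
Compare {F2}: routing cost 151 + fixed 26 = 177.
Compare {F1}: routing cost 250 + fixed 20 = 270.

158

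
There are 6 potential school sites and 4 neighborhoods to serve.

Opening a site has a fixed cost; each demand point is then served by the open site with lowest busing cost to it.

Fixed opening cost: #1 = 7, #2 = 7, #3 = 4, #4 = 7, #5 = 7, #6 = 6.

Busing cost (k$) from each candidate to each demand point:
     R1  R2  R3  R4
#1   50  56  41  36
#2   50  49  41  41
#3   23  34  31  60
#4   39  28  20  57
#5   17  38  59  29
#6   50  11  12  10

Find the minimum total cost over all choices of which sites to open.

Open {#5, #6}: assign each demand point to its cheapest open site.
  R1→#5 17, R2→#6 11, R3→#6 12, R4→#6 10
  busing cost 50, fixed 13 → total 63.
Compare {#3, #6}: busing cost 56 + fixed 10 = 66.
Compare {#3, #5, #6}: busing cost 50 + fixed 17 = 67.
Compare {#1, #5, #6}: busing cost 50 + fixed 20 = 70.
All other subsets cost ≥ 66. Minimum total cost: 63.

63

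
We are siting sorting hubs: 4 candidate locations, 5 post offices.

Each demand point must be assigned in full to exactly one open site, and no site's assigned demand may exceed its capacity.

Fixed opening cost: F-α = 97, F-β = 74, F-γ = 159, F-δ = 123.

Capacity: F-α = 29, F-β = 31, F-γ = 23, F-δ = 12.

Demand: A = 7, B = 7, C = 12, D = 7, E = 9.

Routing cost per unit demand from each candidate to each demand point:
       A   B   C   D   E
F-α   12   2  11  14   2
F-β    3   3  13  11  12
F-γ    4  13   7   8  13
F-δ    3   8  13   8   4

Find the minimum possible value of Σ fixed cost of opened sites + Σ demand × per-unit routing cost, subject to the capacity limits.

Open {F-α, F-β}; cheapest assignment that respects the capacities:
  F-α (cap 29, load 28): B, C, E — cost 7×2 + 12×11 + 9×2 = 164
  F-β (cap 31, load 14): A, D — cost 7×3 + 7×11 = 98
  Shipping 262, fixed 171 → total 433.
  Any other capacity-feasible assignment to {F-α, F-β} ships for at least 262.
Compare {F-α, F-γ}: its best feasible assignment gives total 498.
Compare {F-β, F-γ}: its best feasible assignment gives total 523.
Every other set of open sites that can feasibly serve all demand totals ≥ 498 even under its best assignment. Minimum: 433.

433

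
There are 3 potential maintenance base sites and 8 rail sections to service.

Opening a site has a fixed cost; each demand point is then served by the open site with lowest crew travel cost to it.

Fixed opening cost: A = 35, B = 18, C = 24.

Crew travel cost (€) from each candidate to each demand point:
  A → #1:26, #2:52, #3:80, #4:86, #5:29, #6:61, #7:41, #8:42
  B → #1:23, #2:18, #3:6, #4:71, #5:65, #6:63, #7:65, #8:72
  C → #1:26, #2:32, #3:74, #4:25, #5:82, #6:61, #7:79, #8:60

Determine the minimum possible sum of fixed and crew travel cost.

Open {A, B, C}: assign each demand point to its cheapest open site.
  #1→B 23, #2→B 18, #3→B 6, #4→C 25, #5→A 29, #6→A 61, #7→A 41, #8→A 42
  crew travel cost 245, fixed 77 → total 322.
Compare {A, B}: crew travel cost 291 + fixed 53 = 344.
Compare {B, C}: crew travel cost 323 + fixed 42 = 365.
Compare {A, C}: crew travel cost 330 + fixed 59 = 389.
All other subsets cost ≥ 344. Minimum total cost: 322.

322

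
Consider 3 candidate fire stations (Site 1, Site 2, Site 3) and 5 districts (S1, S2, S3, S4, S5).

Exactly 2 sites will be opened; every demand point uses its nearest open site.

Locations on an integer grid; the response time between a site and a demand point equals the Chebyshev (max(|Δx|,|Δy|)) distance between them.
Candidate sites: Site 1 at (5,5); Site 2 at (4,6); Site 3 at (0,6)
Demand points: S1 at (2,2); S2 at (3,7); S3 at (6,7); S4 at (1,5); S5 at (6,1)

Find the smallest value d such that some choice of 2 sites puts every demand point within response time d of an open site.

Open {Site 1, Site 2}.
  Farthest demand point is S5 at response time 4 (to Site 1); all others are ≤ 4.
With {Site 1, Site 3} the worst case is 4.
With {Site 2, Site 3} the worst case is 5.
No size-2 selection achieves below 4.

4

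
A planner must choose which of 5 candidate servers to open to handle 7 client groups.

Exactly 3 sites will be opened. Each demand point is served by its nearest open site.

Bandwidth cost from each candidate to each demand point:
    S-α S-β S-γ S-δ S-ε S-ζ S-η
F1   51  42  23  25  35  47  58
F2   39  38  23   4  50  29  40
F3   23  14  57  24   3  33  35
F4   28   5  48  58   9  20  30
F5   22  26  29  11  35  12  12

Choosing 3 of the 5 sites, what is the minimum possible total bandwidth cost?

87

Open {F2, F4, F5}.
  S-α→F5 22, S-β→F4 5, S-γ→F2 23, S-δ→F2 4, S-ε→F4 9, S-ζ→F5 12, S-η→F5 12  ⇒ total 87.
Compare {F2, F3, F5}: total 90.
Compare {F1, F4, F5}: total 94.
No size-3 selection does better; minimum is 87.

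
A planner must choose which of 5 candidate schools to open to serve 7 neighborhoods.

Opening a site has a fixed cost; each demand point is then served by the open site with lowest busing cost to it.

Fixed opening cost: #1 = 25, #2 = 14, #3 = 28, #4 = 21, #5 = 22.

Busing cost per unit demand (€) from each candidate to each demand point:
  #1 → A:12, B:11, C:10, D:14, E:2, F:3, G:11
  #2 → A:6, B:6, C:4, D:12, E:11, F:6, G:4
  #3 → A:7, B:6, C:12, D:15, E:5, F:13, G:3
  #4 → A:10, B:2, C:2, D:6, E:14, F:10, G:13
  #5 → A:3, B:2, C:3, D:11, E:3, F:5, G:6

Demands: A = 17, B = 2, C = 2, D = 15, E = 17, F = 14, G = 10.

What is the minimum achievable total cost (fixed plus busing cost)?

347

Open {#1, #2, #4, #5}: assign each demand point to its cheapest open site.
  A→#5 17×3=51, B→#4 2×2=4, C→#4 2×2=4, D→#4 15×6=90, E→#1 17×2=34, F→#1 14×3=42, G→#2 10×4=40
  busing cost 265, fixed 82 → total 347.
Compare {#1, #3, #4, #5}: busing cost 255 + fixed 96 = 351.
Compare {#1, #4, #5}: busing cost 285 + fixed 68 = 353.
Compare {#1, #2, #3, #4, #5}: busing cost 255 + fixed 110 = 365.
All other subsets cost ≥ 351. Minimum total cost: 347.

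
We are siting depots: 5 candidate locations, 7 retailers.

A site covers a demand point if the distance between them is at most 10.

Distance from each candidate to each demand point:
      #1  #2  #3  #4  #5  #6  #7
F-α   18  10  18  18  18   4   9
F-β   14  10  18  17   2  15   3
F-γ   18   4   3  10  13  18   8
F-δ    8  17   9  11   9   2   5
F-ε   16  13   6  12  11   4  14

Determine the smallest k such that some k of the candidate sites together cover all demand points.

Coverage sets (demand points within 10 of each site):
  F-α: {#2, #6, #7}
  F-β: {#2, #5, #7}
  F-γ: {#2, #3, #4, #7}
  F-δ: {#1, #3, #5, #6, #7}
  F-ε: {#3, #6}
No single site covers all 7 demand points.
But {F-γ, F-δ} covers everything, so the minimum is 2.

2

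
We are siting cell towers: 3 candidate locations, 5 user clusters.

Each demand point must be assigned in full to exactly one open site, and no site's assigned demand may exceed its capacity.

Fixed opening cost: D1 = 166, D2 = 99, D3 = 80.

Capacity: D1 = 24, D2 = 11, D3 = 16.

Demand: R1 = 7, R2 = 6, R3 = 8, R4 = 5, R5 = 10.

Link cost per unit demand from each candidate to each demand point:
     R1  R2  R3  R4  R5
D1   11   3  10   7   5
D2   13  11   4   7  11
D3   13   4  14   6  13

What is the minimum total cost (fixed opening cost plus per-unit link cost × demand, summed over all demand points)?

Open {D1, D3}; cheapest assignment that respects the capacities:
  D1 (cap 24, load 24): R2, R3, R5 — cost 6×3 + 8×10 + 10×5 = 148
  D3 (cap 16, load 12): R1, R4 — cost 7×13 + 5×6 = 121
  Shipping 269, fixed 246 → total 515.
  Any other capacity-feasible assignment to {D1, D3} ships for at least 269.
Compare {D1, D2, D3}: its best feasible assignment gives total 552.
Every other set of open sites that can feasibly serve all demand totals ≥ 552 even under its best assignment. Minimum: 515.

515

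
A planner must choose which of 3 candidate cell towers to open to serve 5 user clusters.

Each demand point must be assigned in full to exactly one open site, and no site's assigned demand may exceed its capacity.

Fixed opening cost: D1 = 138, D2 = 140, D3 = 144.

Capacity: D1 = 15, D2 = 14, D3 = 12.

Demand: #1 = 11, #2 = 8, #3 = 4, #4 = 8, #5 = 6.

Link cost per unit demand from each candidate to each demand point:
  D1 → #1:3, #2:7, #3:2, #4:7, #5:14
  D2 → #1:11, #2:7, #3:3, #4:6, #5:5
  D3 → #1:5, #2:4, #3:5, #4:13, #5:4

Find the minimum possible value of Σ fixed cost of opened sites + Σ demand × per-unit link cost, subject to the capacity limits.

Open {D1, D2, D3}; cheapest assignment that respects the capacities:
  D1 (cap 15, load 15): #1, #3 — cost 11×3 + 4×2 = 41
  D2 (cap 14, load 14): #4, #5 — cost 8×6 + 6×5 = 78
  D3 (cap 12, load 8): #2 — cost 8×4 = 32
  Shipping 151, fixed 422 → total 573.
  Any other capacity-feasible assignment to {D1, D2, D3} ships for at least 151.
Total demand is 37 and no other set of sites has combined capacity ≥ 37, so {D1, D2, D3} is the only feasible choice of open sites. Minimum: 573.

573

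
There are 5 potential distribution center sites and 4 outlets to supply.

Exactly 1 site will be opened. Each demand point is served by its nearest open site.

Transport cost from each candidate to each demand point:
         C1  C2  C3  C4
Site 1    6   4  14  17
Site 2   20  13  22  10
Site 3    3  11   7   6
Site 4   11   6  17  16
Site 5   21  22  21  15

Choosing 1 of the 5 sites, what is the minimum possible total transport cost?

27

Open {Site 3}.
  C1→Site 3 3, C2→Site 3 11, C3→Site 3 7, C4→Site 3 6  ⇒ total 27.
Compare {Site 1}: total 41.
Compare {Site 4}: total 50.
No size-1 selection does better; minimum is 27.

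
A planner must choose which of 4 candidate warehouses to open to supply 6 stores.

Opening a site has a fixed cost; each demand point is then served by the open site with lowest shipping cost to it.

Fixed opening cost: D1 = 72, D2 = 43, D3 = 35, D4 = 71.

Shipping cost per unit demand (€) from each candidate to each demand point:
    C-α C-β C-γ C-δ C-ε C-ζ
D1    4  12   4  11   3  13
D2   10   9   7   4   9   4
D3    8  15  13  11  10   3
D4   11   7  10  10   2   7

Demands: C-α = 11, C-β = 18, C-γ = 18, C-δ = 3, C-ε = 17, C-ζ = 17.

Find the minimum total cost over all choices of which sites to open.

Open {D1, D2}: assign each demand point to its cheapest open site.
  C-α→D1 11×4=44, C-β→D2 18×9=162, C-γ→D1 18×4=72, C-δ→D2 3×4=12, C-ε→D1 17×3=51, C-ζ→D2 17×4=68
  shipping cost 409, fixed 115 → total 524.
Compare {D1, D3, D4}: shipping cost 357 + fixed 178 = 535.
Compare {D1, D2, D3}: shipping cost 392 + fixed 150 = 542.
Compare {D1, D2, D4}: shipping cost 356 + fixed 186 = 542.
All other subsets cost ≥ 535. Minimum total cost: 524.

524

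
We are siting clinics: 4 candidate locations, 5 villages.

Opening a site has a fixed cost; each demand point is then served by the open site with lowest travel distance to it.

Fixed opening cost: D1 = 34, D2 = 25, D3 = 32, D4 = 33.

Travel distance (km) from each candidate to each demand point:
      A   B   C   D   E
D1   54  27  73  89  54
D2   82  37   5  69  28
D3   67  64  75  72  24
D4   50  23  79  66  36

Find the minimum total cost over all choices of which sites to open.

230

Open {D2, D4}: assign each demand point to its cheapest open site.
  A→D4 50, B→D4 23, C→D2 5, D→D4 66, E→D2 28
  travel distance 172, fixed 58 → total 230.
Compare {D1, D2}: travel distance 183 + fixed 59 = 242.
Compare {D2}: travel distance 221 + fixed 25 = 246.
Compare {D2, D3, D4}: travel distance 168 + fixed 90 = 258.
All other subsets cost ≥ 242. Minimum total cost: 230.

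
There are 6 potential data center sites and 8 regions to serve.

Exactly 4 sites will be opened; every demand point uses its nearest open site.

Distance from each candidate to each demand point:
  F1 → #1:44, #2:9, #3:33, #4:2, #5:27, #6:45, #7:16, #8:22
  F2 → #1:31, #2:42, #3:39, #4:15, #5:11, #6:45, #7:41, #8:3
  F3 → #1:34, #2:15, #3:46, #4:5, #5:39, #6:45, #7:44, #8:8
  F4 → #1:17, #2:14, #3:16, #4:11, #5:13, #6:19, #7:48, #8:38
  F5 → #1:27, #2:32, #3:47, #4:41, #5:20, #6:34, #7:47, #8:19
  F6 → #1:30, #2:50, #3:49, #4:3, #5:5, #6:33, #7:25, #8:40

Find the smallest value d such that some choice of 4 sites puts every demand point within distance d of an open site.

19

Open {F1, F2, F3, F4}.
  Farthest demand point is #6 at distance 19 (to F4); all others are ≤ 19.
With {F1, F2, F4, F5} the worst case is 19.
With {F1, F2, F4, F6} the worst case is 19.
No size-4 selection achieves below 19.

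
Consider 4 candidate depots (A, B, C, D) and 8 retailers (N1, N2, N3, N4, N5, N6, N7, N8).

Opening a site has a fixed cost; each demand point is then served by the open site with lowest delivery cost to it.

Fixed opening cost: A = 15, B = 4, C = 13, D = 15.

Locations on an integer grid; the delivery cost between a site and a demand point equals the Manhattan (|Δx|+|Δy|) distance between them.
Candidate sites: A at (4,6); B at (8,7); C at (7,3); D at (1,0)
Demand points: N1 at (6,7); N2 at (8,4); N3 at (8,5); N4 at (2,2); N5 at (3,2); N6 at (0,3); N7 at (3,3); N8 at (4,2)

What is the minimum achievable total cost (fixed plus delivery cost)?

47

Open {B, D}: assign each demand point to its cheapest open site.
  N1→B 2, N2→B 3, N3→B 2, N4→D 3, N5→D 4, N6→D 4, N7→D 5, N8→D 5
  delivery cost 28, fixed 19 → total 47.
Compare {C}: delivery cost 36 + fixed 13 = 49.
Compare {B, C}: delivery cost 32 + fixed 17 = 49.
Compare {A, B}: delivery cost 33 + fixed 19 = 52.
All other subsets cost ≥ 49. Minimum total cost: 47.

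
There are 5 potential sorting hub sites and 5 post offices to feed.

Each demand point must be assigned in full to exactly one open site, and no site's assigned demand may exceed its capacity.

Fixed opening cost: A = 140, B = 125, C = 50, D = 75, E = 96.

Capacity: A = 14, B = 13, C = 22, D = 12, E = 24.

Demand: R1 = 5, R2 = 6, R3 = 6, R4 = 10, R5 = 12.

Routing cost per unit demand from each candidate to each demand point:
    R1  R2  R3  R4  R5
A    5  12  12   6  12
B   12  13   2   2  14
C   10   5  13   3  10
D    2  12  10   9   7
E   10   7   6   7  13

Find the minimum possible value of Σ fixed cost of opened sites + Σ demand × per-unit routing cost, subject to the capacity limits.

424

Open {C, E}; cheapest assignment that respects the capacities:
  C (cap 22, load 22): R4, R5 — cost 10×3 + 12×10 = 150
  E (cap 24, load 17): R1, R2, R3 — cost 5×10 + 6×7 + 6×6 = 128
  Shipping 278, fixed 146 → total 424.
  Any other capacity-feasible assignment to {C, E} ships for at least 278.
Compare {C, D, E}: its best feasible assignment gives total 451.
Compare {B, C, D}: its best feasible assignment gives total 456.
Every other set of open sites that can feasibly serve all demand totals ≥ 451 even under its best assignment. Minimum: 424.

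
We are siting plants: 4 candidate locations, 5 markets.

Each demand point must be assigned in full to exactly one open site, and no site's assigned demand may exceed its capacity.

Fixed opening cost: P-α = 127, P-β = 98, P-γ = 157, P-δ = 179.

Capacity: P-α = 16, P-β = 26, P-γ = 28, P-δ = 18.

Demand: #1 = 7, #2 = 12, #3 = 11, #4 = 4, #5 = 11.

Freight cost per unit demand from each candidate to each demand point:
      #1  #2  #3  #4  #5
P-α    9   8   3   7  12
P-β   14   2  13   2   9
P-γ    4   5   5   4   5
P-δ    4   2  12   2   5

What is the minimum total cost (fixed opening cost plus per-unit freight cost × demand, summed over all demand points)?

477

Open {P-β, P-γ}; cheapest assignment that respects the capacities:
  P-β (cap 26, load 23): #2, #5 — cost 12×2 + 11×9 = 123
  P-γ (cap 28, load 22): #1, #3, #4 — cost 7×4 + 11×5 + 4×4 = 99
  Shipping 222, fixed 255 → total 477.
  Any other capacity-feasible assignment to {P-β, P-γ} ships for at least 222.
Compare {P-α, P-β, P-γ}: its best feasible assignment gives total 530.
Compare {P-γ, P-δ}: its best feasible assignment gives total 550.
Every other set of open sites that can feasibly serve all demand totals ≥ 530 even under its best assignment. Minimum: 477.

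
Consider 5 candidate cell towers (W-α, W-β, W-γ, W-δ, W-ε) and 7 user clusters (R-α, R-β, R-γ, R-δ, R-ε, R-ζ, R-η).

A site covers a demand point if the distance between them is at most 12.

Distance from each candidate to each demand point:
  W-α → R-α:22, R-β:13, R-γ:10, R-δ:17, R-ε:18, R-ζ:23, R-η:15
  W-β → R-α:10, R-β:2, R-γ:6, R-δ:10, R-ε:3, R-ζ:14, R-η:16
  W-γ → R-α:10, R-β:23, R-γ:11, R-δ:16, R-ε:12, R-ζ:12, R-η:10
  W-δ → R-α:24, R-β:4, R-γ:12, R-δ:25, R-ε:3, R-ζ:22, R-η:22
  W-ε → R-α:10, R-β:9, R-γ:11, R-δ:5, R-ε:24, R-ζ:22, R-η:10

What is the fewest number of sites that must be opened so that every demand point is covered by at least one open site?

2

Coverage sets (demand points within 12 of each site):
  W-α: {R-γ}
  W-β: {R-α, R-β, R-γ, R-δ, R-ε}
  W-γ: {R-α, R-γ, R-ε, R-ζ, R-η}
  W-δ: {R-β, R-γ, R-ε}
  W-ε: {R-α, R-β, R-γ, R-δ, R-η}
No single site covers all 7 demand points.
But {W-β, W-γ} covers everything, so the minimum is 2.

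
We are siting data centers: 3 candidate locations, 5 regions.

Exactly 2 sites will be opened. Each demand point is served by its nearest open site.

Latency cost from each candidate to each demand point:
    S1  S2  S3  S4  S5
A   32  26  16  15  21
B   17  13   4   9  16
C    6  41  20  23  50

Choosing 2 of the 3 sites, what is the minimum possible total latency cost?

Open {B, C}.
  S1→C 6, S2→B 13, S3→B 4, S4→B 9, S5→B 16  ⇒ total 48.
Compare {A, B}: total 59.
Compare {A, C}: total 84.

48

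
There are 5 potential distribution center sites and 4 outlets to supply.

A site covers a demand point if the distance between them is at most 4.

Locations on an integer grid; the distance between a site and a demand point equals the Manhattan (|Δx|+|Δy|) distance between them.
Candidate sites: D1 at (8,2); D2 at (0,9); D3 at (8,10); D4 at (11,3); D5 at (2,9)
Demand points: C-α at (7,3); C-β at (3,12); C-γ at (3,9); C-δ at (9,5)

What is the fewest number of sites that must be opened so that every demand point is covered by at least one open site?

2

Coverage sets (demand points within 4 of each site):
  D1: {C-α, C-δ}
  D2: {C-γ}
  D3: {}
  D4: {C-α, C-δ}
  D5: {C-β, C-γ}
No single site covers all 4 demand points.
But {D1, D5} covers everything, so the minimum is 2.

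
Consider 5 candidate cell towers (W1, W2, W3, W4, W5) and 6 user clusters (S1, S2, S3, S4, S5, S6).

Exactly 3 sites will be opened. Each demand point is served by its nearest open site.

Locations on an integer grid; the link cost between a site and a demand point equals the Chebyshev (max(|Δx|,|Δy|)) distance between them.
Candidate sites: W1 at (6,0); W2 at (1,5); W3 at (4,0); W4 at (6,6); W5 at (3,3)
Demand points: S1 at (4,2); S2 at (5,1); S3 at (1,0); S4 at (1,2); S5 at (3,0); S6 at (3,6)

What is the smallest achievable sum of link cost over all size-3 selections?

Open {W2, W3, W5}.
  S1→W5 1, S2→W3 1, S3→W3 3, S4→W5 2, S5→W3 1, S6→W2 2  ⇒ total 10.
Compare {W1, W3, W5}: total 11.
Compare {W3, W4, W5}: total 11.
No size-3 selection does better; minimum is 10.

10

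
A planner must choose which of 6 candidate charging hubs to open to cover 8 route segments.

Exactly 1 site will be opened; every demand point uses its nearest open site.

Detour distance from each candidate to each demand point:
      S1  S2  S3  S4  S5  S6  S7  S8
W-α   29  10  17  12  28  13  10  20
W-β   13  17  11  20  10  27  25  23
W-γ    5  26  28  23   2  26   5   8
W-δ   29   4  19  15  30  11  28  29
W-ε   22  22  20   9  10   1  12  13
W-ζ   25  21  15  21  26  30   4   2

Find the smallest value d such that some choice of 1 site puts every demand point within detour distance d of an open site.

22

Open {W-ε}.
  Farthest demand point is S1 at detour distance 22 (to W-ε); all others are ≤ 22.
With {W-β} the worst case is 27.
With {W-γ} the worst case is 28.
No size-1 selection achieves below 22.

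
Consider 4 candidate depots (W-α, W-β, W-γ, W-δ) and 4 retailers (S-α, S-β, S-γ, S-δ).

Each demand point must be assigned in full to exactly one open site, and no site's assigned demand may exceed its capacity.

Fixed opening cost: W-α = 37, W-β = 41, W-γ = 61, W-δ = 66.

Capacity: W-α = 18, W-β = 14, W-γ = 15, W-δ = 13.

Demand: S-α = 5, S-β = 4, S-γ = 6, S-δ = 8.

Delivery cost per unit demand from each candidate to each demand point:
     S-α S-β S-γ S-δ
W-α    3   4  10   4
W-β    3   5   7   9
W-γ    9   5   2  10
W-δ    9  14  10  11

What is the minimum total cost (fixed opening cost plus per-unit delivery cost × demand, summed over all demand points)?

Open {W-α, W-γ}; cheapest assignment that respects the capacities:
  W-α (cap 18, load 17): S-α, S-β, S-δ — cost 5×3 + 4×4 + 8×4 = 63
  W-γ (cap 15, load 6): S-γ — cost 6×2 = 12
  Shipping 75, fixed 98 → total 173.
  Any other capacity-feasible assignment to {W-α, W-γ} ships for at least 75.
Compare {W-α, W-β}: its best feasible assignment gives total 183.
Compare {W-α, W-β, W-γ}: its best feasible assignment gives total 214.
Every other set of open sites that can feasibly serve all demand totals ≥ 183 even under its best assignment. Minimum: 173.

173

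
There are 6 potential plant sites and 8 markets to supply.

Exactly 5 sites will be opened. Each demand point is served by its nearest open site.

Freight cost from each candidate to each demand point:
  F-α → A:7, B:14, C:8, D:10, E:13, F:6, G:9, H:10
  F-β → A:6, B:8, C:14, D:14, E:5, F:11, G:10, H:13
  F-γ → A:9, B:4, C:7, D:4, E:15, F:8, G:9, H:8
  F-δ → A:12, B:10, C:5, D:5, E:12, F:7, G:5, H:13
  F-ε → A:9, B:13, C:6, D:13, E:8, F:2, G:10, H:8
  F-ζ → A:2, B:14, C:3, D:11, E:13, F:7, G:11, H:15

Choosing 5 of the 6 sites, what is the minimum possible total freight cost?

Open {F-β, F-γ, F-δ, F-ε, F-ζ}.
  A→F-ζ 2, B→F-γ 4, C→F-ζ 3, D→F-γ 4, E→F-β 5, F→F-ε 2, G→F-δ 5, H→F-γ 8  ⇒ total 33.
Compare {F-α, F-γ, F-δ, F-ε, F-ζ}: total 36.
Compare {F-α, F-β, F-γ, F-δ, F-ζ}: total 37.
No size-5 selection does better; minimum is 33.

33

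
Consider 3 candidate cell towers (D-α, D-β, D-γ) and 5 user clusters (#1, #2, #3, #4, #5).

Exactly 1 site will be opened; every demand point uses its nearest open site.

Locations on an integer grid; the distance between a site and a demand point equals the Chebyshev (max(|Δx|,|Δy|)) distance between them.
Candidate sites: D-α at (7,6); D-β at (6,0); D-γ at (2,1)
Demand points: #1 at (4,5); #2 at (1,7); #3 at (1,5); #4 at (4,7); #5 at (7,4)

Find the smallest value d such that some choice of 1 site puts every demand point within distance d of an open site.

6

Open {D-α}.
  Farthest demand point is #2 at distance 6 (to D-α); all others are ≤ 6.
With {D-γ} the worst case is 6.
With {D-β} the worst case is 7.
No size-1 selection achieves below 6.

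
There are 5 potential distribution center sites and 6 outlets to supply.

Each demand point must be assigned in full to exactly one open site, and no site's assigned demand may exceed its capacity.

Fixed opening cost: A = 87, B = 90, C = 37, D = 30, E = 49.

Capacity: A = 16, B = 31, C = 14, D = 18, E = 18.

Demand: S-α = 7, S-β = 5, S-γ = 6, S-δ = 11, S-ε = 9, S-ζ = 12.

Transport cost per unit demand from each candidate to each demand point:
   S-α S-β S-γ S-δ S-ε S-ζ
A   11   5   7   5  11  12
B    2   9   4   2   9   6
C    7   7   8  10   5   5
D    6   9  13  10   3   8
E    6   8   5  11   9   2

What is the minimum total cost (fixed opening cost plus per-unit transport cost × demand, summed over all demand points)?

Open {B, D, E}; cheapest assignment that respects the capacities:
  B (cap 31, load 24): S-α, S-γ, S-δ — cost 7×2 + 6×4 + 11×2 = 60
  D (cap 18, load 9): S-ε — cost 9×3 = 27
  E (cap 18, load 17): S-β, S-ζ — cost 5×8 + 12×2 = 64
  Shipping 151, fixed 169 → total 320.
  Any other capacity-feasible assignment to {B, D, E} ships for at least 151.
Compare {B, C, E}: its best feasible assignment gives total 340.
Compare {B, C, D}: its best feasible assignment gives total 349.
Every other set of open sites that can feasibly serve all demand totals ≥ 340 even under its best assignment. Minimum: 320.

320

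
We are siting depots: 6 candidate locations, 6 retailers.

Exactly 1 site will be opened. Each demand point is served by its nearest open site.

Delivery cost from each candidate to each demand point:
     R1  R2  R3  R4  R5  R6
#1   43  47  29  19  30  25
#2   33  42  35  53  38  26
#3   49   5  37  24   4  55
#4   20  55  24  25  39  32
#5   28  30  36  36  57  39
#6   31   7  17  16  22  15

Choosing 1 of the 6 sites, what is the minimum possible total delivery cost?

108

Open {#6}.
  R1→#6 31, R2→#6 7, R3→#6 17, R4→#6 16, R5→#6 22, R6→#6 15  ⇒ total 108.
Compare {#3}: total 174.
Compare {#1}: total 193.
No size-1 selection does better; minimum is 108.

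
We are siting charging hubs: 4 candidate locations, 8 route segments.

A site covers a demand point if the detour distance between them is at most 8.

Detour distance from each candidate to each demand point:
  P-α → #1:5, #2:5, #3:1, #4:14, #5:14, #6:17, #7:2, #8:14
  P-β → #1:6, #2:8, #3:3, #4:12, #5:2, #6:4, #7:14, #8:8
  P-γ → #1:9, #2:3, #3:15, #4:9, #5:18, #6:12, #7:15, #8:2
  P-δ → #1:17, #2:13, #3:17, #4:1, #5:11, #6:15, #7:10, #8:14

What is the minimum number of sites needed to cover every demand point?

Coverage sets (demand points within 8 of each site):
  P-α: {#1, #2, #3, #7}
  P-β: {#1, #2, #3, #5, #6, #8}
  P-γ: {#2, #8}
  P-δ: {#4}
No 2 sites suffice: every size-2 union leaves at least one demand point uncovered.
But {P-α, P-β, P-δ} covers everything, so the minimum is 3.

3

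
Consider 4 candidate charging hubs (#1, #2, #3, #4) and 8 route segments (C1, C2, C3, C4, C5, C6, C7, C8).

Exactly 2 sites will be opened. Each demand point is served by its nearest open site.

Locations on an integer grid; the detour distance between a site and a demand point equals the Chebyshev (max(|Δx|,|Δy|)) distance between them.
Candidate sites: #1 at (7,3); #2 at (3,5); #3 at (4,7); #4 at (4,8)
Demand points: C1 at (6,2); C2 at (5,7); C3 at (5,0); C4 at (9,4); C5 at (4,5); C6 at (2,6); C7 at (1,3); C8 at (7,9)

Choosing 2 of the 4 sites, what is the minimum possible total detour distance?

Open {#1, #2}.
  C1→#1 1, C2→#2 2, C3→#1 3, C4→#1 2, C5→#2 1, C6→#2 1, C7→#2 2, C8→#2 4  ⇒ total 16.
Compare {#1, #3}: total 18.
Compare {#1, #4}: total 20.
No size-2 selection does better; minimum is 16.

16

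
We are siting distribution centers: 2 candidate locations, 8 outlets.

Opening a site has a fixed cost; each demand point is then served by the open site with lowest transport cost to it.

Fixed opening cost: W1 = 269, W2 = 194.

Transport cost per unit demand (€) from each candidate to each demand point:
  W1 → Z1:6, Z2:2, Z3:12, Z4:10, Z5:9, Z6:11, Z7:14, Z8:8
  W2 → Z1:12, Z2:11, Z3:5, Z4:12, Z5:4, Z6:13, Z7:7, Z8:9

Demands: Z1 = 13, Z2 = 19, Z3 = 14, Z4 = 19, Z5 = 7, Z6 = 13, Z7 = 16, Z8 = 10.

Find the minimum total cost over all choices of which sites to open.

Open {W1, W2}: assign each demand point to its cheapest open site.
  Z1→W1 13×6=78, Z2→W1 19×2=38, Z3→W2 14×5=70, Z4→W1 19×10=190, Z5→W2 7×4=28, Z6→W1 13×11=143, Z7→W2 16×7=112, Z8→W1 10×8=80
  transport cost 739, fixed 463 → total 1202.
Compare {W1}: transport cost 984 + fixed 269 = 1253.
Compare {W2}: transport cost 1062 + fixed 194 = 1256.

1202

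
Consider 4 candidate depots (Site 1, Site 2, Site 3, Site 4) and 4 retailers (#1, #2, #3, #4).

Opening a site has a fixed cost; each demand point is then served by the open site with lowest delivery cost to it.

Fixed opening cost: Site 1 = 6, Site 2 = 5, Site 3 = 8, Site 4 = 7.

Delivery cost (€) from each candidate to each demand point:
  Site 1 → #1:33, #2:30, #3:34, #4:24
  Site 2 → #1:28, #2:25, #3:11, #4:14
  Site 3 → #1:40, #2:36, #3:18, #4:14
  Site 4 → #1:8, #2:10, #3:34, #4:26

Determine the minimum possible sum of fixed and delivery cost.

55

Open {Site 2, Site 4}: assign each demand point to its cheapest open site.
  #1→Site 4 8, #2→Site 4 10, #3→Site 2 11, #4→Site 2 14
  delivery cost 43, fixed 12 → total 55.
Compare {Site 1, Site 2, Site 4}: delivery cost 43 + fixed 18 = 61.
Compare {Site 2, Site 3, Site 4}: delivery cost 43 + fixed 20 = 63.
Compare {Site 3, Site 4}: delivery cost 50 + fixed 15 = 65.
All other subsets cost ≥ 61. Minimum total cost: 55.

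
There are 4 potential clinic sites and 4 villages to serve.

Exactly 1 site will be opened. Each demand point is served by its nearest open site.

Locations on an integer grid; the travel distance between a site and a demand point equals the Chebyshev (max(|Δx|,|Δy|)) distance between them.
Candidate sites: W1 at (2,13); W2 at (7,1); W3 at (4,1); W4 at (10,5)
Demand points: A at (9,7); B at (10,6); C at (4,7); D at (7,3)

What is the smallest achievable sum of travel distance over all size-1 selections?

Open {W4}.
  A→W4 2, B→W4 1, C→W4 6, D→W4 3  ⇒ total 12.
Compare {W2}: total 19.
Compare {W3}: total 21.
No size-1 selection does better; minimum is 12.

12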